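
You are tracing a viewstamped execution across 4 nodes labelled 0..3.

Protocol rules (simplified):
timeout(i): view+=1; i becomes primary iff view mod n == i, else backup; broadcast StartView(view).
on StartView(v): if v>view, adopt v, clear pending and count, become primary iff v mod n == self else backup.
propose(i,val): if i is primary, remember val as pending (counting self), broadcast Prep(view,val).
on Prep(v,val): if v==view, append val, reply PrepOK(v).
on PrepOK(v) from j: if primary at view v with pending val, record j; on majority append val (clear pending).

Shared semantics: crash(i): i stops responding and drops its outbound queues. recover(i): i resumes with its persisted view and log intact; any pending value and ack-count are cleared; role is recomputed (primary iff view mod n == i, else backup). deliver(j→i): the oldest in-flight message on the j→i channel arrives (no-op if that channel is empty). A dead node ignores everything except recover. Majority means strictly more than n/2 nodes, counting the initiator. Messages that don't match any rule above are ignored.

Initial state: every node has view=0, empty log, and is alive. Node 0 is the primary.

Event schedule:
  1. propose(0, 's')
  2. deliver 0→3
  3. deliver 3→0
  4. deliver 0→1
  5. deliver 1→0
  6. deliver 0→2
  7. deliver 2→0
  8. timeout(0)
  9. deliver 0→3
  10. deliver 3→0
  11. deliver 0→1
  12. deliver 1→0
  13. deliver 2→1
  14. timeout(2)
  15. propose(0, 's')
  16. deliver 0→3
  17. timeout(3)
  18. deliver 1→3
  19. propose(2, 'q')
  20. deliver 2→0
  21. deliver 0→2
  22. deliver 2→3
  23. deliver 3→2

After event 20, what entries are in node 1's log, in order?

1. propose(0,'s'):  nop
2. deliver 0→3:  <3:back v0 s>
3. deliver 3→0:  nop
4. deliver 0→1:  <1:back v0 s>
5. deliver 1→0:  <0:prim v0 s>
6. deliver 0→2:  <2:back v0 s>
7. deliver 2→0:  nop
8. timeout(0):  <0:back v1 s>
9. deliver 0→3:  <3:back v1 s>
10. deliver 3→0:  nop
11. deliver 0→1:  <1:prim v1 s>
12. deliver 1→0:  nop
13. deliver 2→1:  nop
14. timeout(2):  <2:back v1 s>
15. propose(0,'s'):  nop
16. deliver 0→3:  nop
17. timeout(3):  <3:back v2 s>
18. deliver 1→3:  nop
19. propose(2,'q'):  nop
20. deliver 2→0:  nop

s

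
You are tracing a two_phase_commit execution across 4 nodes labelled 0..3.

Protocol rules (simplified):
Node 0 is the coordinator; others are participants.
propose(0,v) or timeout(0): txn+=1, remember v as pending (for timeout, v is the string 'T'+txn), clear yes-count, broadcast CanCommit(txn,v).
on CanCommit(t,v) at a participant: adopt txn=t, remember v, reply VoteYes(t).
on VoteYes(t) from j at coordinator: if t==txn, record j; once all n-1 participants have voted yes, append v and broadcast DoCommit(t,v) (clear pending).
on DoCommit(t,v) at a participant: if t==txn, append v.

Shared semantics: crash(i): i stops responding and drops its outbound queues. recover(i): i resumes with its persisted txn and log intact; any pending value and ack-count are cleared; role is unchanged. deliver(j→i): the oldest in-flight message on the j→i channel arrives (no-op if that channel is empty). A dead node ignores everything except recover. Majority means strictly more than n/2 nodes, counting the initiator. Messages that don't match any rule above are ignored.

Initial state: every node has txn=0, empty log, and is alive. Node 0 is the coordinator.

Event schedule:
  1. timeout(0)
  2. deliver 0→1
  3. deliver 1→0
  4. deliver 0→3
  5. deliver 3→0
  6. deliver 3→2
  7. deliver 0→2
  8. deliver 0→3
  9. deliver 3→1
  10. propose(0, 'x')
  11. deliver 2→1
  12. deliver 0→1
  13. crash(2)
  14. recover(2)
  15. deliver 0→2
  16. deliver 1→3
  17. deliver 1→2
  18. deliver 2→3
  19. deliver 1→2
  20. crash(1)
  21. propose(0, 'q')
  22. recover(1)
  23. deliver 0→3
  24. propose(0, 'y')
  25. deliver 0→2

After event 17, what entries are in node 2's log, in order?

after 1 — timeout(0): n0:coor/t1/[-]
after 2 — deliver 0→1: n1:part/t1/[-]
after 3 — deliver 1→0: ·
after 4 — deliver 0→3: n3:part/t1/[-]
after 5 — deliver 3→0: ·
after 6 — deliver 3→2: ·
after 7 — deliver 0→2: n2:part/t1/[-]
after 8 — deliver 0→3: ·
after 9 — deliver 3→1: ·
after 10 — propose(0,'x'): n0:coor/t2/[-]
after 11 — deliver 2→1: ·
after 12 — deliver 0→1: n1:part/t2/[-]
after 13 — crash(2): n2:✗part/t1/[-]
after 14 — recover(2): n2:part/t1/[-]
after 15 — deliver 0→2: n2:part/t2/[-]
after 16 — deliver 1→3: ·
after 17 — deliver 1→2: ·

empty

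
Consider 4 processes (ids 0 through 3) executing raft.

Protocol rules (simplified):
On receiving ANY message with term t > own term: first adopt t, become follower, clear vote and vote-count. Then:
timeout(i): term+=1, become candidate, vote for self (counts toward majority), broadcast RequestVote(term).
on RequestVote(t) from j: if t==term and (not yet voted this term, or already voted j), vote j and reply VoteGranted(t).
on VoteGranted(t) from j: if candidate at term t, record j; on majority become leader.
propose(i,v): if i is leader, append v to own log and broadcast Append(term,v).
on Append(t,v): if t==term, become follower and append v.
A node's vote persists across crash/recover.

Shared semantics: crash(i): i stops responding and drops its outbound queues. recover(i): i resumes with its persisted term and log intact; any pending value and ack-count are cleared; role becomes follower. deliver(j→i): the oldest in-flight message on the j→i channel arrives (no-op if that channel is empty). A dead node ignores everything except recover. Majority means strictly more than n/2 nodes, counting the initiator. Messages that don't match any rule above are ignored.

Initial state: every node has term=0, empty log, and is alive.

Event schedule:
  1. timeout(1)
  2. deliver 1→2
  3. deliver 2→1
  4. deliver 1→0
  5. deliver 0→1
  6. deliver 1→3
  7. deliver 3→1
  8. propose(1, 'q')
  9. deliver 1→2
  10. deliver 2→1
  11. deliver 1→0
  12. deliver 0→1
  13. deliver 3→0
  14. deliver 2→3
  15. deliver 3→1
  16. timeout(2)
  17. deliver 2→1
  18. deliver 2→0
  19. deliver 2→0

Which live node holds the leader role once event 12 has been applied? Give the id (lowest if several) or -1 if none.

1

step 1 timeout(1): 1={cand,t=1,log=-}
step 2 deliver 1→2: 2={foll,t=1,log=-}
step 3 deliver 2→1: —
step 4 deliver 1→0: 0={foll,t=1,log=-}
step 5 deliver 0→1: 1={lead,t=1,log=-}
step 6 deliver 1→3: 3={foll,t=1,log=-}
step 7 deliver 3→1: —
step 8 propose(1,'q'): 1={lead,t=1,log=q}
step 9 deliver 1→2: 2={foll,t=1,log=q}
step 10 deliver 2→1: —
step 11 deliver 1→0: 0={foll,t=1,log=q}
step 12 deliver 0→1: —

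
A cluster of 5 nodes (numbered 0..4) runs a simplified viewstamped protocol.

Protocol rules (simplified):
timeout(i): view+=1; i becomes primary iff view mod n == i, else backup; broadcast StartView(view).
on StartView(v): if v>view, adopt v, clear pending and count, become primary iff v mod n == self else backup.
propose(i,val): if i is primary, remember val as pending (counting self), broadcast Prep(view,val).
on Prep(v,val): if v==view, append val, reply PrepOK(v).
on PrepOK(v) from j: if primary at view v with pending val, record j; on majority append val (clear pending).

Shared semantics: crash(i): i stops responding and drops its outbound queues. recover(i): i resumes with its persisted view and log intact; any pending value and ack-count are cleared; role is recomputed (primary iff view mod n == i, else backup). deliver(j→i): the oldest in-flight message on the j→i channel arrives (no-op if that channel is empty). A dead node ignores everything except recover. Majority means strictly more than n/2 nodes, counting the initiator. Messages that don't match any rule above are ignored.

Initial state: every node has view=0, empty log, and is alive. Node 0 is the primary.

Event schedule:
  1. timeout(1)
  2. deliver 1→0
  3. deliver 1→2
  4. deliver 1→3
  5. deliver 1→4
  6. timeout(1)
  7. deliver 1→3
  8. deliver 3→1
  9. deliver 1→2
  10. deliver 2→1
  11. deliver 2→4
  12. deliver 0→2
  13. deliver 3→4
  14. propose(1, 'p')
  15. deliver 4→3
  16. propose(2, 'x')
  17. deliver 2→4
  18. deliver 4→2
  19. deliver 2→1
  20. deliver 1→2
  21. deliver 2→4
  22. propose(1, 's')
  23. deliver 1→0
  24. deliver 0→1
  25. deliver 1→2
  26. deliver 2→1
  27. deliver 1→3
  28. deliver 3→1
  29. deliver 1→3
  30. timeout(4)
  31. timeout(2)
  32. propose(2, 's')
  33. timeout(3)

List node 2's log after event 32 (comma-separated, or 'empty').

empty

after 1 — timeout(1): n1:prim/v1/[-]
after 2 — deliver 1→0: n0:back/v1/[-]
after 3 — deliver 1→2: n2:back/v1/[-]
after 4 — deliver 1→3: n3:back/v1/[-]
after 5 — deliver 1→4: n4:back/v1/[-]
after 6 — timeout(1): n1:back/v2/[-]
after 7 — deliver 1→3: n3:back/v2/[-]
after 8 — deliver 3→1: ·
after 9 — deliver 1→2: n2:prim/v2/[-]
after 10 — deliver 2→1: ·
after 11 — deliver 2→4: ·
after 12 — deliver 0→2: ·
after 13 — deliver 3→4: ·
after 14 — propose(1,'p'): ·
after 15 — deliver 4→3: ·
after 16 — propose(2,'x'): ·
after 17 — deliver 2→4: ·
after 18 — deliver 4→2: ·
after 19 — deliver 2→1: n1:back/v2/[x]
after 20 — deliver 1→2: ·
after 21 — deliver 2→4: ·
after 22 — propose(1,'s'): ·
after 23 — deliver 1→0: n0:back/v2/[-]
after 24 — deliver 0→1: ·
after 25 — deliver 1→2: ·
after 26 — deliver 2→1: ·
after 27 — deliver 1→3: ·
after 28 — deliver 3→1: ·
after 29 — deliver 1→3: ·
after 30 — timeout(4): n4:back/v2/[-]
after 31 — timeout(2): n2:back/v3/[-]
after 32 — propose(2,'s'): ·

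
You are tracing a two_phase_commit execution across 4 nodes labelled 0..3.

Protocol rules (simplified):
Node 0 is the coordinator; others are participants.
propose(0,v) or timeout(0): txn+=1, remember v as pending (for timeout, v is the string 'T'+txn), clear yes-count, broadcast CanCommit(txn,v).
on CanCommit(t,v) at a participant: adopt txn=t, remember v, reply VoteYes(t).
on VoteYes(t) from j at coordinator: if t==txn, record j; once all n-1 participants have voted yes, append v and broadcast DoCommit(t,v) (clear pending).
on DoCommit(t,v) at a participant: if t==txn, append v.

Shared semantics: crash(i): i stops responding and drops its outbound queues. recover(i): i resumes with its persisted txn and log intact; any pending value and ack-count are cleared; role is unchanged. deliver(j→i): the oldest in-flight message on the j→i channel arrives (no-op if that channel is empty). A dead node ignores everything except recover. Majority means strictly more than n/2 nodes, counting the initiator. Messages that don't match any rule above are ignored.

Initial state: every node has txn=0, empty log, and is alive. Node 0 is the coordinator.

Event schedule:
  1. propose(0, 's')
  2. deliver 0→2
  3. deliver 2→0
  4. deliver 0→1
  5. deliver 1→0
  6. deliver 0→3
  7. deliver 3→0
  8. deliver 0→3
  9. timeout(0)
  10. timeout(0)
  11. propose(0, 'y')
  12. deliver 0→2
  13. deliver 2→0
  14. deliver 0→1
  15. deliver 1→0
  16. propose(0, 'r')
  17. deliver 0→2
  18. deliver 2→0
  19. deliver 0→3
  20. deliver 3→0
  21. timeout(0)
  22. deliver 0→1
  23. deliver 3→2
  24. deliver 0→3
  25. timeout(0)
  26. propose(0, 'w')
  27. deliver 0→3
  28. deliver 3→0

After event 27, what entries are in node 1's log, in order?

[1] propose(0,'s') → N0(coor t1 [-])
[2] deliver 0→2 → N2(part t1 [-])
[3] deliver 2→0 → ∅
[4] deliver 0→1 → N1(part t1 [-])
[5] deliver 1→0 → ∅
[6] deliver 0→3 → N3(part t1 [-])
[7] deliver 3→0 → N0(coor t1 [s])
[8] deliver 0→3 → N3(part t1 [s])
[9] timeout(0) → N0(coor t2 [s])
[10] timeout(0) → N0(coor t3 [s])
[11] propose(0,'y') → N0(coor t4 [s])
[12] deliver 0→2 → N2(part t1 [s])
[13] deliver 2→0 → ∅
[14] deliver 0→1 → N1(part t1 [s])
[15] deliver 1→0 → ∅
[16] propose(0,'r') → N0(coor t5 [s])
[17] deliver 0→2 → N2(part t2 [s])
[18] deliver 2→0 → ∅
[19] deliver 0→3 → N3(part t2 [s])
[20] deliver 3→0 → ∅
[21] timeout(0) → N0(coor t6 [s])
[22] deliver 0→1 → N1(part t2 [s])
[23] deliver 3→2 → ∅
[24] deliver 0→3 → N3(part t3 [s])
[25] timeout(0) → N0(coor t7 [s])
[26] propose(0,'w') → N0(coor t8 [s])
[27] deliver 0→3 → N3(part t4 [s])

s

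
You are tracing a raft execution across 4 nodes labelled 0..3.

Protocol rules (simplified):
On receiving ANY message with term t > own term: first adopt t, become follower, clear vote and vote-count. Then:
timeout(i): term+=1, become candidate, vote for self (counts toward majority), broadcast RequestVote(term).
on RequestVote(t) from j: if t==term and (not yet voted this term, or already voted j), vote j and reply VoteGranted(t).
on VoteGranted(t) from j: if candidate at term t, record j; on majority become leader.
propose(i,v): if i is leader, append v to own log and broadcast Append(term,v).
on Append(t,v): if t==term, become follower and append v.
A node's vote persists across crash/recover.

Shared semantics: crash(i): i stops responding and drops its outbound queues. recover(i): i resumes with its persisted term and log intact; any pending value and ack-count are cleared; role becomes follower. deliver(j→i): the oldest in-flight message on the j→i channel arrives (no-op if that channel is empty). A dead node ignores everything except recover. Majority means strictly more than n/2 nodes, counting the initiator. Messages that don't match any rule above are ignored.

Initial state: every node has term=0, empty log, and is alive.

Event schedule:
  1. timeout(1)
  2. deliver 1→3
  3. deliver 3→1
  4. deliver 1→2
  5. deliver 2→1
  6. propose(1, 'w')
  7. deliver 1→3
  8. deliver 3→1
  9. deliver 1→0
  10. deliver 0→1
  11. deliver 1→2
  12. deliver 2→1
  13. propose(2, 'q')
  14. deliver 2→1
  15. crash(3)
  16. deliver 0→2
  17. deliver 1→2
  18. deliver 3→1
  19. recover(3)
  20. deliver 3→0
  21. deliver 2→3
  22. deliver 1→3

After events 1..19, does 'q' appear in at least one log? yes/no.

no

[1] timeout(1) → N1(cand t1 [-])
[2] deliver 1→3 → N3(foll t1 [-])
[3] deliver 3→1 → ∅
[4] deliver 1→2 → N2(foll t1 [-])
[5] deliver 2→1 → N1(lead t1 [-])
[6] propose(1,'w') → N1(lead t1 [w])
[7] deliver 1→3 → N3(foll t1 [w])
[8] deliver 3→1 → ∅
[9] deliver 1→0 → N0(foll t1 [-])
[10] deliver 0→1 → ∅
[11] deliver 1→2 → N2(foll t1 [w])
[12] deliver 2→1 → ∅
[13] propose(2,'q') → ∅
[14] deliver 2→1 → ∅
[15] crash(3) → N3(✗foll t1 [w])
[16] deliver 0→2 → ∅
[17] deliver 1→2 → ∅
[18] deliver 3→1 → ∅
[19] recover(3) → N3(foll t1 [w])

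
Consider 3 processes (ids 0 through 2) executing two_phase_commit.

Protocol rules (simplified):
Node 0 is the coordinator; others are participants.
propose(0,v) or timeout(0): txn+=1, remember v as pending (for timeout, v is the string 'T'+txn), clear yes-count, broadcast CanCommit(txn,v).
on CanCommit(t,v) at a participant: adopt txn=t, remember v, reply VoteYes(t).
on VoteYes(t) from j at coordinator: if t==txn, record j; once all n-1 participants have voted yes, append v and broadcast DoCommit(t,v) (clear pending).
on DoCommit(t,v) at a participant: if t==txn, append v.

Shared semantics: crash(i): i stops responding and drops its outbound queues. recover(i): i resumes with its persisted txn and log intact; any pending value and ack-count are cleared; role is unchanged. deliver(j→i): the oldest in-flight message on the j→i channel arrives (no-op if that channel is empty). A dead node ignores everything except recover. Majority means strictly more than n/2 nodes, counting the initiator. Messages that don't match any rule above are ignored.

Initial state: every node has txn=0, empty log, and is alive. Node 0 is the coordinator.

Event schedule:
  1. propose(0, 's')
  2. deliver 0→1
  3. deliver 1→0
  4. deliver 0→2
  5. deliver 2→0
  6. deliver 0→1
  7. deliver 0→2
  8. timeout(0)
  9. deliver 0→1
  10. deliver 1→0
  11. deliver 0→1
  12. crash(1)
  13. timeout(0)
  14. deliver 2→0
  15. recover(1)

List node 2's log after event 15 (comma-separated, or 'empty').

s

1. propose(0,'s'):  <0:coor t1 ->
2. deliver 0→1:  <1:part t1 ->
3. deliver 1→0:  nop
4. deliver 0→2:  <2:part t1 ->
5. deliver 2→0:  <0:coor t1 s>
6. deliver 0→1:  <1:part t1 s>
7. deliver 0→2:  <2:part t1 s>
8. timeout(0):  <0:coor t2 s>
9. deliver 0→1:  <1:part t2 s>
10. deliver 1→0:  nop
11. deliver 0→1:  nop
12. crash(1):  <1:✗part t2 s>
13. timeout(0):  <0:coor t3 s>
14. deliver 2→0:  nop
15. recover(1):  <1:part t2 s>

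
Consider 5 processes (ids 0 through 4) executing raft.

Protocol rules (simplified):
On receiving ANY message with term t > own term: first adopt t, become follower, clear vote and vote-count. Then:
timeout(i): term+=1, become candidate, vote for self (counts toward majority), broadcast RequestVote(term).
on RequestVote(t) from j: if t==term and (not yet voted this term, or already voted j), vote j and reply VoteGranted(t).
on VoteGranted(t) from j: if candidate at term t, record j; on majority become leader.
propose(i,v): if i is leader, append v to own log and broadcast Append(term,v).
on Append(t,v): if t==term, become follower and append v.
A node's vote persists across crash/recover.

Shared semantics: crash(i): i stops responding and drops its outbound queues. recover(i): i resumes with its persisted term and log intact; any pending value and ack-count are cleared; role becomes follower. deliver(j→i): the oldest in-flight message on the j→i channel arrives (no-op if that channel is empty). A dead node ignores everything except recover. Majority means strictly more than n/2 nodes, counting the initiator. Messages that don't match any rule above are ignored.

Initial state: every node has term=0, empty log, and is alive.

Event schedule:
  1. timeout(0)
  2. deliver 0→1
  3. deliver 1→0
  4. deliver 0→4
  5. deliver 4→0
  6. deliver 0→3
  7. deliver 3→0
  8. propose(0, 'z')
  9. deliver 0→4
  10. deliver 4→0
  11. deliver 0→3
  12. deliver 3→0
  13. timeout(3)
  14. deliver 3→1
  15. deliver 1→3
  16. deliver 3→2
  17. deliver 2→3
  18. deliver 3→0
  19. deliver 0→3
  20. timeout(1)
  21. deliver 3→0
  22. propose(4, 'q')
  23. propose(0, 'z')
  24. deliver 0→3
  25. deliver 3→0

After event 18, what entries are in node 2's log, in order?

empty

step 1 timeout(0): 0={cand,t=1,log=-}
step 2 deliver 0→1: 1={foll,t=1,log=-}
step 3 deliver 1→0: —
step 4 deliver 0→4: 4={foll,t=1,log=-}
step 5 deliver 4→0: 0={lead,t=1,log=-}
step 6 deliver 0→3: 3={foll,t=1,log=-}
step 7 deliver 3→0: —
step 8 propose(0,'z'): 0={lead,t=1,log=z}
step 9 deliver 0→4: 4={foll,t=1,log=z}
step 10 deliver 4→0: —
step 11 deliver 0→3: 3={foll,t=1,log=z}
step 12 deliver 3→0: —
step 13 timeout(3): 3={cand,t=2,log=z}
step 14 deliver 3→1: 1={foll,t=2,log=-}
step 15 deliver 1→3: —
step 16 deliver 3→2: 2={foll,t=2,log=-}
step 17 deliver 2→3: 3={lead,t=2,log=z}
step 18 deliver 3→0: 0={foll,t=2,log=z}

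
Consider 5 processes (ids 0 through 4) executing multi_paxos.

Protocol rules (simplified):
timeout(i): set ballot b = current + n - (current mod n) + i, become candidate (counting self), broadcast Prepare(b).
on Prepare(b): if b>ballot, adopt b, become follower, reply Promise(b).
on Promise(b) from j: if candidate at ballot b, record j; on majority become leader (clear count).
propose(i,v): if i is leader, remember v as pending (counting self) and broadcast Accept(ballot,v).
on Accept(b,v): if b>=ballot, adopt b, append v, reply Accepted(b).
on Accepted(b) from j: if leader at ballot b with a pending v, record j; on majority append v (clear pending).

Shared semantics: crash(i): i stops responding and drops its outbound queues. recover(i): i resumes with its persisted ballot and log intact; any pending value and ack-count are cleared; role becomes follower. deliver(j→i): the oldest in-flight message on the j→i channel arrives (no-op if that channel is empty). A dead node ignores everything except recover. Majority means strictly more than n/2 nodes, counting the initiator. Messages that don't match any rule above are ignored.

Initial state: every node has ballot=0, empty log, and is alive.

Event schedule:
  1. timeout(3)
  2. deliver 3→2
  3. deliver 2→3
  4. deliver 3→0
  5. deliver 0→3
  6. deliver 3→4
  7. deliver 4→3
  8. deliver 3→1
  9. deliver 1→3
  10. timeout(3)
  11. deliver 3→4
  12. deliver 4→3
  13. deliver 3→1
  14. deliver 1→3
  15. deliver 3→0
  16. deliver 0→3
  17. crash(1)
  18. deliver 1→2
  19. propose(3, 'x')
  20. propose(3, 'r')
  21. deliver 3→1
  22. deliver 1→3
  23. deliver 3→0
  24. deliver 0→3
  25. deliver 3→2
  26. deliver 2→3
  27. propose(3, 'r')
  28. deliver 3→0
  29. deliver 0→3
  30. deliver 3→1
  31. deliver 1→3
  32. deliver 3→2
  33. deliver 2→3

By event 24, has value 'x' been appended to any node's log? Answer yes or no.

[1] timeout(3) → N3(cand b8 [-])
[2] deliver 3→2 → N2(foll b8 [-])
[3] deliver 2→3 → ∅
[4] deliver 3→0 → N0(foll b8 [-])
[5] deliver 0→3 → N3(lead b8 [-])
[6] deliver 3→4 → N4(foll b8 [-])
[7] deliver 4→3 → ∅
[8] deliver 3→1 → N1(foll b8 [-])
[9] deliver 1→3 → ∅
[10] timeout(3) → N3(cand b13 [-])
[11] deliver 3→4 → N4(foll b13 [-])
[12] deliver 4→3 → ∅
[13] deliver 3→1 → N1(foll b13 [-])
[14] deliver 1→3 → N3(lead b13 [-])
[15] deliver 3→0 → N0(foll b13 [-])
[16] deliver 0→3 → ∅
[17] crash(1) → N1(✗foll b13 [-])
[18] deliver 1→2 → ∅
[19] propose(3,'x') → ∅
[20] propose(3,'r') → ∅
[21] deliver 3→1 → ∅
[22] deliver 1→3 → ∅
[23] deliver 3→0 → N0(foll b13 [x])
[24] deliver 0→3 → ∅

yes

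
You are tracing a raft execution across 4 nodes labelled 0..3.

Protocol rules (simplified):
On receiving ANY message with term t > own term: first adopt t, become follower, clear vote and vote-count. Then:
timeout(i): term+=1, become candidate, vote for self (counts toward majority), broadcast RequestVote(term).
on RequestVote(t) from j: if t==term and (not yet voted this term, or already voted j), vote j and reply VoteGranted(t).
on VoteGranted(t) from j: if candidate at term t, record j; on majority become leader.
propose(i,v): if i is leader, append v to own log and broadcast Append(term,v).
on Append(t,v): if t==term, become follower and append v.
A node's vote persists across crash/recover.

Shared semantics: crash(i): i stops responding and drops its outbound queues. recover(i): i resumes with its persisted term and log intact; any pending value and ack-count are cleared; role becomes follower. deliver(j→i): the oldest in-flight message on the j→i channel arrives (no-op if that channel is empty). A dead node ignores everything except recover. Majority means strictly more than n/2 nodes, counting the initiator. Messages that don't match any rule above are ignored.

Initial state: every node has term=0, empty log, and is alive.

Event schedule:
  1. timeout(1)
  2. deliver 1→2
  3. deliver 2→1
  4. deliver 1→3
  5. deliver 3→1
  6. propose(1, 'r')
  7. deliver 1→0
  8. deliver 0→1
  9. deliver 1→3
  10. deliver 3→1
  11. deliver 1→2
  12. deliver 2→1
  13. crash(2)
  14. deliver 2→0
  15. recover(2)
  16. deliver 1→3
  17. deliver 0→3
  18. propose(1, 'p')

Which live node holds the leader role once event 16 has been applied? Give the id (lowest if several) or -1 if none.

after 1 — timeout(1): n1:cand/t1/[-]
after 2 — deliver 1→2: n2:foll/t1/[-]
after 3 — deliver 2→1: ·
after 4 — deliver 1→3: n3:foll/t1/[-]
after 5 — deliver 3→1: n1:lead/t1/[-]
after 6 — propose(1,'r'): n1:lead/t1/[r]
after 7 — deliver 1→0: n0:foll/t1/[-]
after 8 — deliver 0→1: ·
after 9 — deliver 1→3: n3:foll/t1/[r]
after 10 — deliver 3→1: ·
after 11 — deliver 1→2: n2:foll/t1/[r]
after 12 — deliver 2→1: ·
after 13 — crash(2): n2:✗foll/t1/[r]
after 14 — deliver 2→0: ·
after 15 — recover(2): n2:foll/t1/[r]
after 16 — deliver 1→3: ·

1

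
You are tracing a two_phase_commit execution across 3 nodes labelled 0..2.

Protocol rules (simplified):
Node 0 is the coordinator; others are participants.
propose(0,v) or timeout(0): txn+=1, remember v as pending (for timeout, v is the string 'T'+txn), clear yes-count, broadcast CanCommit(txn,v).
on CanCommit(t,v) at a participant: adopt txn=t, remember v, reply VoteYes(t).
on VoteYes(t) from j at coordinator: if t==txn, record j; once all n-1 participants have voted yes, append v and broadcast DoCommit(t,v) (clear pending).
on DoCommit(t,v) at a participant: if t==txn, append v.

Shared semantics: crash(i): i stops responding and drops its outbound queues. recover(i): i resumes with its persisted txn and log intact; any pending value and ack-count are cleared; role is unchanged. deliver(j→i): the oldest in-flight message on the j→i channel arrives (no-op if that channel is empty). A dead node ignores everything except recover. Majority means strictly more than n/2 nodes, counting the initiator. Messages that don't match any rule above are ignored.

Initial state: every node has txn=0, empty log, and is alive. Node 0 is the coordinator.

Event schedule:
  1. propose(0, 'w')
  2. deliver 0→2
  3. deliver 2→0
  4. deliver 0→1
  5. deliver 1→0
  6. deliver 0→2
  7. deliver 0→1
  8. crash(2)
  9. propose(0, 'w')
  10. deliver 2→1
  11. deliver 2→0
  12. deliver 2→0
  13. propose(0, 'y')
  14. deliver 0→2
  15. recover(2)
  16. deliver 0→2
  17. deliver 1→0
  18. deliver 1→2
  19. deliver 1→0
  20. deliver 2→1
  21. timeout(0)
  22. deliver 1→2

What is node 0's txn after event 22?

4

e1 propose(0,'w'): 0[coor,t=1,-]
e2 deliver 0→2: 2[part,t=1,-]
e3 deliver 2→0: ·
e4 deliver 0→1: 1[part,t=1,-]
e5 deliver 1→0: 0[coor,t=1,w]
e6 deliver 0→2: 2[part,t=1,w]
e7 deliver 0→1: 1[part,t=1,w]
e8 crash(2): 2[✗part,t=1,w]
e9 propose(0,'w'): 0[coor,t=2,w]
e10 deliver 2→1: ·
e11 deliver 2→0: ·
e12 deliver 2→0: ·
e13 propose(0,'y'): 0[coor,t=3,w]
e14 deliver 0→2: ·
e15 recover(2): 2[part,t=1,w]
e16 deliver 0→2: 2[part,t=2,w]
e17 deliver 1→0: ·
e18 deliver 1→2: ·
e19 deliver 1→0: ·
e20 deliver 2→1: ·
e21 timeout(0): 0[coor,t=4,w]
e22 deliver 1→2: ·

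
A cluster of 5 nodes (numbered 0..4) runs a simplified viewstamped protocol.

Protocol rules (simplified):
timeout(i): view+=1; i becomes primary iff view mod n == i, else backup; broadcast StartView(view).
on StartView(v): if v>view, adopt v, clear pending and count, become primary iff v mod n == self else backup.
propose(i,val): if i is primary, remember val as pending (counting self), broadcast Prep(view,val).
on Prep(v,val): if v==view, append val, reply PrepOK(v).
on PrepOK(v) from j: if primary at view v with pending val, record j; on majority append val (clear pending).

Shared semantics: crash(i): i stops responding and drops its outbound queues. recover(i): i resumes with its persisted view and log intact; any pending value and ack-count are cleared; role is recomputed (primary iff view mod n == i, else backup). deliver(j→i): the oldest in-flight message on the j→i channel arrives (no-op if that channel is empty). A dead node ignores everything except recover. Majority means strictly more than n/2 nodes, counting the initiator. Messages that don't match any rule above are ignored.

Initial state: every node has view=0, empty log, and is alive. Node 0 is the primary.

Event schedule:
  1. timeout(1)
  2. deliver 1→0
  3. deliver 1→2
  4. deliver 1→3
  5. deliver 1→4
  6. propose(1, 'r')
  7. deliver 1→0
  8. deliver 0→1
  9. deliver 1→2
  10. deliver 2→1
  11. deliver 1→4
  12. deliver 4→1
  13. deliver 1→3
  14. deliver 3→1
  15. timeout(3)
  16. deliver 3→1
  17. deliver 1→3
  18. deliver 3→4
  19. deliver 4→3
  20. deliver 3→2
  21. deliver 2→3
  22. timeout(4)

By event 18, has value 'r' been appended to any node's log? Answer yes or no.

yes

1. timeout(1):  <1:prim v1 ->
2. deliver 1→0:  <0:back v1 ->
3. deliver 1→2:  <2:back v1 ->
4. deliver 1→3:  <3:back v1 ->
5. deliver 1→4:  <4:back v1 ->
6. propose(1,'r'):  nop
7. deliver 1→0:  <0:back v1 r>
8. deliver 0→1:  nop
9. deliver 1→2:  <2:back v1 r>
10. deliver 2→1:  <1:prim v1 r>
11. deliver 1→4:  <4:back v1 r>
12. deliver 4→1:  nop
13. deliver 1→3:  <3:back v1 r>
14. deliver 3→1:  nop
15. timeout(3):  <3:back v2 r>
16. deliver 3→1:  <1:back v2 r>
17. deliver 1→3:  nop
18. deliver 3→4:  <4:back v2 r>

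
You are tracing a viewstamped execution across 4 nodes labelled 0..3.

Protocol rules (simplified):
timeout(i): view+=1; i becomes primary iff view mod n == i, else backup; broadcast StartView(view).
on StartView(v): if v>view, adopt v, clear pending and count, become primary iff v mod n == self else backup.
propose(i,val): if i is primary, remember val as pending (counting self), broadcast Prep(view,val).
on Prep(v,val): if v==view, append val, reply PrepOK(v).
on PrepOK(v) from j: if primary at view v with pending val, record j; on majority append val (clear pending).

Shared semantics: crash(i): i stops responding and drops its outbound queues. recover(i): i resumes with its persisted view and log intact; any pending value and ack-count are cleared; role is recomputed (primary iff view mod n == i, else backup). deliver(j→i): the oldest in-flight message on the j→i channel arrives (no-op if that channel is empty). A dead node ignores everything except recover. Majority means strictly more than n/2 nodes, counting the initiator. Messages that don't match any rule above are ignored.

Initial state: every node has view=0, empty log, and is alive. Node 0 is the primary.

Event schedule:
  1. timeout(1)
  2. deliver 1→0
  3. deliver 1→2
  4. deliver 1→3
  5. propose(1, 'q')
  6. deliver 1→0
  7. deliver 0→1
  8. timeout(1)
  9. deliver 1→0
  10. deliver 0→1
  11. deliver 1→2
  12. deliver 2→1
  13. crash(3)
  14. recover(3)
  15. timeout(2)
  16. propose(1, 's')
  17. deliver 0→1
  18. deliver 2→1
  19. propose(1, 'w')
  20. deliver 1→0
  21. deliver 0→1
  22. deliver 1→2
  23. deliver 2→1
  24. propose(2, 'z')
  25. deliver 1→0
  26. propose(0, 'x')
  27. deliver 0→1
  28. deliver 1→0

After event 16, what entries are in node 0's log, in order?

e1 timeout(1): 1[prim,v=1,-]
e2 deliver 1→0: 0[back,v=1,-]
e3 deliver 1→2: 2[back,v=1,-]
e4 deliver 1→3: 3[back,v=1,-]
e5 propose(1,'q'): ·
e6 deliver 1→0: 0[back,v=1,q]
e7 deliver 0→1: ·
e8 timeout(1): 1[back,v=2,-]
e9 deliver 1→0: 0[back,v=2,q]
e10 deliver 0→1: ·
e11 deliver 1→2: 2[back,v=1,q]
e12 deliver 2→1: ·
e13 crash(3): 3[✗back,v=1,-]
e14 recover(3): 3[back,v=1,-]
e15 timeout(2): 2[prim,v=2,q]
e16 propose(1,'s'): ·

q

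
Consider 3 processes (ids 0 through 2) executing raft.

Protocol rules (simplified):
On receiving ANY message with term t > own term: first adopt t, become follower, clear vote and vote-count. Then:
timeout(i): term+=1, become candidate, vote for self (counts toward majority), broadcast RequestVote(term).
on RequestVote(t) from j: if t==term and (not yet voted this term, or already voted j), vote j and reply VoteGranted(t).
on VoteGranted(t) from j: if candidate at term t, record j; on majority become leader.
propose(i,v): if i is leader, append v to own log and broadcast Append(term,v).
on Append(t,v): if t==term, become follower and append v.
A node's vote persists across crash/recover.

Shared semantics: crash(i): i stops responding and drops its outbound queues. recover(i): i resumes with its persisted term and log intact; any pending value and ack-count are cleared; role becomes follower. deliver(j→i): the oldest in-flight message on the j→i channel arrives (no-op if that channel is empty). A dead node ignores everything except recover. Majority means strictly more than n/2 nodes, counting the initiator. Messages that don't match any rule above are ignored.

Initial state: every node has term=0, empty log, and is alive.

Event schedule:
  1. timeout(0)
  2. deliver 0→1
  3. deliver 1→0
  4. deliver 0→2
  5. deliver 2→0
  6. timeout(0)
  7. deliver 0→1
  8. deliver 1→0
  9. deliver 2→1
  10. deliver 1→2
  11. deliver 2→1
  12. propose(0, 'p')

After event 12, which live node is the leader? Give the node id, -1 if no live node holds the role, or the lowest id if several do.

after 1 — timeout(0): n0:cand/t1/[-]
after 2 — deliver 0→1: n1:foll/t1/[-]
after 3 — deliver 1→0: n0:lead/t1/[-]
after 4 — deliver 0→2: n2:foll/t1/[-]
after 5 — deliver 2→0: ·
after 6 — timeout(0): n0:cand/t2/[-]
after 7 — deliver 0→1: n1:foll/t2/[-]
after 8 — deliver 1→0: n0:lead/t2/[-]
after 9 — deliver 2→1: ·
after 10 — deliver 1→2: ·
after 11 — deliver 2→1: ·
after 12 — propose(0,'p'): n0:lead/t2/[p]

0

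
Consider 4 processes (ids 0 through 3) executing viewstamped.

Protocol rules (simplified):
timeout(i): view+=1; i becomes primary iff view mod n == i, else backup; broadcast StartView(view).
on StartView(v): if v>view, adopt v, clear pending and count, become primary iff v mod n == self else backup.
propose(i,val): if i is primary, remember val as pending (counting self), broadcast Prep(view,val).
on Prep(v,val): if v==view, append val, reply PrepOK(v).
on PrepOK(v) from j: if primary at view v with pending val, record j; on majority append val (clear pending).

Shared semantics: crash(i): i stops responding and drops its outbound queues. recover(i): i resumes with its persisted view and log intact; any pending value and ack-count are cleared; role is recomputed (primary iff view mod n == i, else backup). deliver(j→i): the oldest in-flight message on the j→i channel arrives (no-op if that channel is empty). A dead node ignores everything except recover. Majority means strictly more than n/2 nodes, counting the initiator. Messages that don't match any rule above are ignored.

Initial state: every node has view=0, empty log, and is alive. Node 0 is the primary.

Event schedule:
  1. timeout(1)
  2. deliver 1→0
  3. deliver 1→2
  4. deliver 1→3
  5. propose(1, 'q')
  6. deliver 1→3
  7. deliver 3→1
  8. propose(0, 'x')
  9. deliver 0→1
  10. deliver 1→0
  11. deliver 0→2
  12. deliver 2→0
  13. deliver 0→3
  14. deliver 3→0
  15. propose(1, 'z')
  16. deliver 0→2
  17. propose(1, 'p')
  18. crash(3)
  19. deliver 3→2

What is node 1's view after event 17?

1

[1] timeout(1) → N1(prim v1 [-])
[2] deliver 1→0 → N0(back v1 [-])
[3] deliver 1→2 → N2(back v1 [-])
[4] deliver 1→3 → N3(back v1 [-])
[5] propose(1,'q') → ∅
[6] deliver 1→3 → N3(back v1 [q])
[7] deliver 3→1 → ∅
[8] propose(0,'x') → ∅
[9] deliver 0→1 → ∅
[10] deliver 1→0 → N0(back v1 [q])
[11] deliver 0→2 → ∅
[12] deliver 2→0 → ∅
[13] deliver 0→3 → ∅
[14] deliver 3→0 → ∅
[15] propose(1,'z') → ∅
[16] deliver 0→2 → ∅
[17] propose(1,'p') → ∅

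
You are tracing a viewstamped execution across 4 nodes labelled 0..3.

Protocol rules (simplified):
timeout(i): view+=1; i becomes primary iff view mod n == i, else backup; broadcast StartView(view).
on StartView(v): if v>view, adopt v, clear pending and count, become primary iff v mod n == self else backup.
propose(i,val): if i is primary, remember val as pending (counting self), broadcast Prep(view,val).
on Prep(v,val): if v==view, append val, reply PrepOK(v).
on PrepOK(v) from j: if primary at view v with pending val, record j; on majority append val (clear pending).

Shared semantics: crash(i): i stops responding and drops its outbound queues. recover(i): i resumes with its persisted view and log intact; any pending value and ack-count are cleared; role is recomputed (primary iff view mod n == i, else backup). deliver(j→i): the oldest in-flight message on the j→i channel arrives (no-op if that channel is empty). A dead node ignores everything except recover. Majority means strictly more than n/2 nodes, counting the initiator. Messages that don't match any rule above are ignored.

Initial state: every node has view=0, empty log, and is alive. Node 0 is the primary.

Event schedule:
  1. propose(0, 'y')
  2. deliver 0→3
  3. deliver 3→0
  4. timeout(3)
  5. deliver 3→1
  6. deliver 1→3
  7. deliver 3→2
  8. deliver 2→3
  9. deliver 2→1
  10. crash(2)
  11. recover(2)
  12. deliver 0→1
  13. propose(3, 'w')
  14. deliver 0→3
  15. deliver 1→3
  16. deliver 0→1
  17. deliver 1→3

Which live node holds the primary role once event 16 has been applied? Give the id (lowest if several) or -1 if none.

step 1 propose(0,'y'): —
step 2 deliver 0→3: 3={back,v=0,log=y}
step 3 deliver 3→0: —
step 4 timeout(3): 3={back,v=1,log=y}
step 5 deliver 3→1: 1={prim,v=1,log=-}
step 6 deliver 1→3: —
step 7 deliver 3→2: 2={back,v=1,log=-}
step 8 deliver 2→3: —
step 9 deliver 2→1: —
step 10 crash(2): 2={✗back,v=1,log=-}
step 11 recover(2): 2={back,v=1,log=-}
step 12 deliver 0→1: —
step 13 propose(3,'w'): —
step 14 deliver 0→3: —
step 15 deliver 1→3: —
step 16 deliver 0→1: —

0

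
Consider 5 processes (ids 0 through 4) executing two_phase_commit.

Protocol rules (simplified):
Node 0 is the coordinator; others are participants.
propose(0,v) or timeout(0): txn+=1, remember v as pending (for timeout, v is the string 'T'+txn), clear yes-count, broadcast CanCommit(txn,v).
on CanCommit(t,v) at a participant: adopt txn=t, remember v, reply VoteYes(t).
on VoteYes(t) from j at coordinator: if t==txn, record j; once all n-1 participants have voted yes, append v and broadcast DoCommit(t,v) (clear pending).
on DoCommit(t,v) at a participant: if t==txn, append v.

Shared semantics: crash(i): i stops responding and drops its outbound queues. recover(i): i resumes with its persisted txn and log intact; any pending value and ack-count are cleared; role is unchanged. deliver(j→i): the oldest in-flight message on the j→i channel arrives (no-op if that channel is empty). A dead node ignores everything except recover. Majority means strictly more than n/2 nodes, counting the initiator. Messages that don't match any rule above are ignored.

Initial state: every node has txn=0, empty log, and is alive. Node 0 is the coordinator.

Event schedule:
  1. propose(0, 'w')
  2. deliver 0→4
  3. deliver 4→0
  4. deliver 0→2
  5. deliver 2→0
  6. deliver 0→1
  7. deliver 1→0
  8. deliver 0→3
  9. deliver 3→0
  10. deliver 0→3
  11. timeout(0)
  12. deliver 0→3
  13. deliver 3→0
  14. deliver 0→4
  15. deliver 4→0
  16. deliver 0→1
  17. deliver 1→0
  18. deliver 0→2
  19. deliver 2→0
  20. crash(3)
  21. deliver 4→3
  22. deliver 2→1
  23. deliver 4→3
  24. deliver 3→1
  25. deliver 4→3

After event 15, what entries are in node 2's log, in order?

after 1 — propose(0,'w'): n0:coor/t1/[-]
after 2 — deliver 0→4: n4:part/t1/[-]
after 3 — deliver 4→0: ·
after 4 — deliver 0→2: n2:part/t1/[-]
after 5 — deliver 2→0: ·
after 6 — deliver 0→1: n1:part/t1/[-]
after 7 — deliver 1→0: ·
after 8 — deliver 0→3: n3:part/t1/[-]
after 9 — deliver 3→0: n0:coor/t1/[w]
after 10 — deliver 0→3: n3:part/t1/[w]
after 11 — timeout(0): n0:coor/t2/[w]
after 12 — deliver 0→3: n3:part/t2/[w]
after 13 — deliver 3→0: ·
after 14 — deliver 0→4: n4:part/t1/[w]
after 15 — deliver 4→0: ·

empty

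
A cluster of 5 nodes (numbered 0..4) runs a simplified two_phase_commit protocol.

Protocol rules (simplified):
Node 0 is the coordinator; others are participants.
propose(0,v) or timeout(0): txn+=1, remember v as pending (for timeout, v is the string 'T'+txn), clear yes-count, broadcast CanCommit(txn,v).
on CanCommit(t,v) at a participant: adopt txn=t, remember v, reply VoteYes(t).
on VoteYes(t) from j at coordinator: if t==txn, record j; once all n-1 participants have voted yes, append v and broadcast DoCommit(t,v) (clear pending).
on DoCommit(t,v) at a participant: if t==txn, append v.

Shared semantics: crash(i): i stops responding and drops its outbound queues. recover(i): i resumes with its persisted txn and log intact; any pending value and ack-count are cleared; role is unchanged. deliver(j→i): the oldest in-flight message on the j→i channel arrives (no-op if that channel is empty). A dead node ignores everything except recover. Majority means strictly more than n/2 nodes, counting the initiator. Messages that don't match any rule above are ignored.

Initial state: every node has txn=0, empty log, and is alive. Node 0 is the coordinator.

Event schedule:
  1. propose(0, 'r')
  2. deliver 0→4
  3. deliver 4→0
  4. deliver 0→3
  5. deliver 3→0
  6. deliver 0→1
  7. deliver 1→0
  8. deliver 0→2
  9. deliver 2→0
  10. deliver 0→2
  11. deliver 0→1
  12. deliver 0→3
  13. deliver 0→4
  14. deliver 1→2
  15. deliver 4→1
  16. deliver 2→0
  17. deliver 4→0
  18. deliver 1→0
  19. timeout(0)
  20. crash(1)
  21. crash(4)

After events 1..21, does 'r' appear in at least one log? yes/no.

yes

e1 propose(0,'r'): 0[coor,t=1,-]
e2 deliver 0→4: 4[part,t=1,-]
e3 deliver 4→0: ·
e4 deliver 0→3: 3[part,t=1,-]
e5 deliver 3→0: ·
e6 deliver 0→1: 1[part,t=1,-]
e7 deliver 1→0: ·
e8 deliver 0→2: 2[part,t=1,-]
e9 deliver 2→0: 0[coor,t=1,r]
e10 deliver 0→2: 2[part,t=1,r]
e11 deliver 0→1: 1[part,t=1,r]
e12 deliver 0→3: 3[part,t=1,r]
e13 deliver 0→4: 4[part,t=1,r]
e14 deliver 1→2: ·
e15 deliver 4→1: ·
e16 deliver 2→0: ·
e17 deliver 4→0: ·
e18 deliver 1→0: ·
e19 timeout(0): 0[coor,t=2,r]
e20 crash(1): 1[✗part,t=1,r]
e21 crash(4): 4[✗part,t=1,r]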